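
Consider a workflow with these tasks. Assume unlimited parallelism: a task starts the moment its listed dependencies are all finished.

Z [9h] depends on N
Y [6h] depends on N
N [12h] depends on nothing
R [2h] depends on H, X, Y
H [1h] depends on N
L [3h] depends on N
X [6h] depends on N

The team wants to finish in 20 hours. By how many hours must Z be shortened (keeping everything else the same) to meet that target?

Current finish: 21 hours; target: 20.
Z is on every critical path, so each hour cut from Z cuts the finish by one (this holds down to a finish of 20).
Need 21 − 20 = 1 hour off Z → Z becomes 8 hours, finish becomes 20.

1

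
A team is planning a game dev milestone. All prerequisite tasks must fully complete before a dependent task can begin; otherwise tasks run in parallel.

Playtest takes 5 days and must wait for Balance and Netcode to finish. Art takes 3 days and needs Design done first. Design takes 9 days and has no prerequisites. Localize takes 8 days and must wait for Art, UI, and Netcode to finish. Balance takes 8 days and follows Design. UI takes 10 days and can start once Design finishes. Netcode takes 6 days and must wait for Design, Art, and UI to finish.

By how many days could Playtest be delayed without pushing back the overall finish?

3

Design→UI→Netcode→Localize = 9+10+6+8 = 33 sets the makespan at 33 days.
Playtest finishes as early as 30 and must finish by 33.
Slack of Playtest = 28 − 25 = 3 days.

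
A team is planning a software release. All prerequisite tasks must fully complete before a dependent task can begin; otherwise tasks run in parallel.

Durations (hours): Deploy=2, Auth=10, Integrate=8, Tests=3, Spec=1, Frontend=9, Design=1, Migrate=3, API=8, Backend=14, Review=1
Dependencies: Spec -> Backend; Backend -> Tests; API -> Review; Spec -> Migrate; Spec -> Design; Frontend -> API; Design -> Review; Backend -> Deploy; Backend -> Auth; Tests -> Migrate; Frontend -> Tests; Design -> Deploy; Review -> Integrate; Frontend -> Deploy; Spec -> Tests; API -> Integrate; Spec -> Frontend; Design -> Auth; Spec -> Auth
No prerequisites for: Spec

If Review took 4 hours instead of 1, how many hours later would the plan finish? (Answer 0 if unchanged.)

Baseline: Spec→Frontend→API→Review→Integrate = 1+9+8+1+8 = 27 → 27 hours.
Since Review is critical, the +3 change carries straight to that chain (now 30 hours).
No other chain overtakes it, so the finish is 30 hours.
Change in finish: 30 − 27 = +3 hours.

3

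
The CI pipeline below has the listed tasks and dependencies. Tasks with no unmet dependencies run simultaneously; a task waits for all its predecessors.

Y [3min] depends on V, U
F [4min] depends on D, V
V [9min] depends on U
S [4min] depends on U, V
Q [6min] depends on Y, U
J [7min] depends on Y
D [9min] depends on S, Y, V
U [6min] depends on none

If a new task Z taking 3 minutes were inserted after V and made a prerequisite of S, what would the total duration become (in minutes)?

35

Originally the CI pipeline takes 32 minutes.
With Z inserted, S now waits for max(U, V, Z).
New critical path: U→V→Z→S→D→F = 6+9+3+4+9+4 = 35 ⇒ 35 minutes.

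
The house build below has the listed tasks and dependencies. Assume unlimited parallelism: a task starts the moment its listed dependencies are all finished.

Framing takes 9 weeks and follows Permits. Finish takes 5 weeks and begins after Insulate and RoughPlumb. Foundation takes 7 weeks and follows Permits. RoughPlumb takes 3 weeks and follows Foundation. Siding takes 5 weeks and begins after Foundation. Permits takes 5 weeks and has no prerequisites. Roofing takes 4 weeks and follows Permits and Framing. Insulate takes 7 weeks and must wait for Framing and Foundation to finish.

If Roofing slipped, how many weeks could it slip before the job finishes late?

8

Critical path: Permits→Framing→Insulate→Finish = 5+9+7+5 = 26, so the finish is 26 weeks.
Roofing finishes as early as 18 and must finish by 26.
Float = 26 − 18 = 8.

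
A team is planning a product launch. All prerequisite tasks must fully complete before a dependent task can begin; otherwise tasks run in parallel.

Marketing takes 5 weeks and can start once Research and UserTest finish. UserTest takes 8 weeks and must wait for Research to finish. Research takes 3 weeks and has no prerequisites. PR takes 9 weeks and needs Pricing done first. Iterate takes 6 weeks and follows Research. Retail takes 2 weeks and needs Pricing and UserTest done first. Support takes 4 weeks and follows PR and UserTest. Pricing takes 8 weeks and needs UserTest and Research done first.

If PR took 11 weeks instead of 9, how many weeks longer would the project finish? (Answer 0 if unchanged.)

The binding path is Research→UserTest→Pricing→PR→Support = 3+8+8+9+4 = 32; finish at 32 weeks.
PR is on the critical path; changing it to 11 makes that path 34 weeks.
The critical path is still Research→UserTest→Pricing→PR→Support; finish is now 34 weeks.
Change in finish: 34 − 32 = +2 weeks.

2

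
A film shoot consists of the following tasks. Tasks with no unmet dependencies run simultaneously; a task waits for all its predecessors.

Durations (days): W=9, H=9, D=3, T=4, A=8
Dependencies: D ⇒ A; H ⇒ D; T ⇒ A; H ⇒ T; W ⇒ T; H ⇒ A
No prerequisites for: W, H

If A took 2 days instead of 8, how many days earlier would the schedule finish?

6

The binding path is W→T→A = 9+4+8 = 21; finish at 21 days.
A lies on that path, so at 2 days the path becomes 15 days.
That remains the longest chain; total 15 days.
Change in finish: 15 − 21 = -6 days.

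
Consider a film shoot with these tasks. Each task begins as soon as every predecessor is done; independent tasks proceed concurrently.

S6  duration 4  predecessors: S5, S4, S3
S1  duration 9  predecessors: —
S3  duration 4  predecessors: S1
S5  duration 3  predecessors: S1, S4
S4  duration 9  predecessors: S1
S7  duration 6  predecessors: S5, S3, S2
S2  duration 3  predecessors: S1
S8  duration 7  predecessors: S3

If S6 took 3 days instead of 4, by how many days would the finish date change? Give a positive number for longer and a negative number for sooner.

Critical path before the change: S1→S4→S5→S7 = 9+9+3+6 = 27 giving 27 days.
S6 is off the critical path — its longest chain is 25 days, giving 2 of slack.
That remains the longest chain; total 27 days.
Change in finish: 27 − 27 = +0 days.

0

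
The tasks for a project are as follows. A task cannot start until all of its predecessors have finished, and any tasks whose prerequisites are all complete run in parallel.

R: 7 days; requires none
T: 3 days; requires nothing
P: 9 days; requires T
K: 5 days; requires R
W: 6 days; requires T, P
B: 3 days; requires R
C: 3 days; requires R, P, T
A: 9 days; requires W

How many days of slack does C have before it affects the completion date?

12

Critical path: T→P→W→A = 3+9+6+9 = 27, so the finish is 27 days.
Longest path through C: 15 days (earliest finish 15, latest finish 27).
Float = 27 − 15 = 12.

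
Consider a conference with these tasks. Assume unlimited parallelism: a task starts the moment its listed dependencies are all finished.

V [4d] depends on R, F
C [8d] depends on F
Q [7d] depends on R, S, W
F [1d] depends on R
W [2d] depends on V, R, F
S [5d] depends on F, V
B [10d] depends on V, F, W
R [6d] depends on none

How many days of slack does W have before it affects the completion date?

R→F→V→S→Q = 6+1+4+5+7 = 23 sets the makespan at 23 days.
Longest path through W: 23 days (earliest finish 13, latest finish 13).
Slack of W = 11 − 11 = 0 days.

0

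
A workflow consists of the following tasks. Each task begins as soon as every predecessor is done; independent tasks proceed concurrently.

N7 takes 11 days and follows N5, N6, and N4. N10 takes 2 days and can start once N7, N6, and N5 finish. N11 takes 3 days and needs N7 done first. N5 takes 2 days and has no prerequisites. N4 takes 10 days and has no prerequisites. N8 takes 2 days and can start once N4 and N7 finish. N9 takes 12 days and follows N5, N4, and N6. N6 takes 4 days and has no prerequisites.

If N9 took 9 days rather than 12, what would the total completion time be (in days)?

24

The binding path is N4→N7→N11 = 10+11+3 = 24; finish at 24 days.
N9 is off the critical path — its longest chain is 22 days, giving 2 of slack.
The critical path is still N4→N7→N11; finish is now 24 days.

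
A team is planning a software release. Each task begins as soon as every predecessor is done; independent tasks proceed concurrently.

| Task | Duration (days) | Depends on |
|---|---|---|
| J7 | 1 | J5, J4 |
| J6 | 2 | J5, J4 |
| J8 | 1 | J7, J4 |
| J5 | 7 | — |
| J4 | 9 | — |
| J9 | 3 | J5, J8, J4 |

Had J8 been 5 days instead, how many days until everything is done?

Critical path before the change: J4→J7→J8→J9 = 9+1+1+3 = 14 giving 14 days.
Since J8 is critical, the +4 change carries straight to that chain (now 18 days).
That remains the longest chain; total 18 days.

18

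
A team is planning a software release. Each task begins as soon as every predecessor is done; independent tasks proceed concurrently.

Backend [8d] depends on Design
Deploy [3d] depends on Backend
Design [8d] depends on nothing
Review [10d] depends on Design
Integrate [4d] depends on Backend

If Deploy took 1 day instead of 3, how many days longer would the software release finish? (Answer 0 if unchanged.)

Actual critical path: Design→Backend→Integrate = 8+8+4 = 20 ⇒ 20 days.
Deploy has 1 day of float (longest path through it is 19).
The critical path is still Design→Backend→Integrate; finish is now 20 days.
Change in finish: 20 − 20 = +0 days.

0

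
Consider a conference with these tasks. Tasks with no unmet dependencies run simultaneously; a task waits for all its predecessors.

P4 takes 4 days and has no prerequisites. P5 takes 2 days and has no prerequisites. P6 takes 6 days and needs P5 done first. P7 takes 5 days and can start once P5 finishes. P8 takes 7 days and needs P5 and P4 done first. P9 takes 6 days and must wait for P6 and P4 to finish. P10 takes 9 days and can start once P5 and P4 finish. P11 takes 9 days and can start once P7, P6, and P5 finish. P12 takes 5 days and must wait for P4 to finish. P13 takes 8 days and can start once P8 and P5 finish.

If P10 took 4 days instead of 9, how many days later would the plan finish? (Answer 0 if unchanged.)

Critical path before the change: P4→P8→P13 = 4+7+8 = 19 giving 19 days.
The longest path through P10 is only 13 days, so P10 has float 6.
No other chain overtakes it, so the finish is 19 days.
Change in finish: 19 − 19 = +0 days.

0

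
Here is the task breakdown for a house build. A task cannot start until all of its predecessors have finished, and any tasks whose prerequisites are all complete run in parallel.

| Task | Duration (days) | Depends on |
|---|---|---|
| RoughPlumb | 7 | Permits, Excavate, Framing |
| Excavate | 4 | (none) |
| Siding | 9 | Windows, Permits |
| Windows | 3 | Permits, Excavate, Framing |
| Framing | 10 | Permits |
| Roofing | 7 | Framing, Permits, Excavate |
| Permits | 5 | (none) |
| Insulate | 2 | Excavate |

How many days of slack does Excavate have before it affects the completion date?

Permits→Framing→Windows→Siding = 5+10+3+9 = 27 sets the makespan at 27 days.
Longest path through Excavate: 16 days (earliest finish 4, latest finish 15).
Slack of Excavate = 11 − 0 = 11 days.

11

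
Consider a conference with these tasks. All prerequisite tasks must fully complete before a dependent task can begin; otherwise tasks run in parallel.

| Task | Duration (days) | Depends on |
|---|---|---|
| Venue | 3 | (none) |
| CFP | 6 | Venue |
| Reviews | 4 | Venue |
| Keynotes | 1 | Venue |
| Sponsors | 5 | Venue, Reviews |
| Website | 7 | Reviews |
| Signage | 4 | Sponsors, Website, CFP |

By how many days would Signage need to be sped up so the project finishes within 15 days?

Current finish: 18 days; target: 15.
Signage is on every critical path, so each day cut from Signage cuts the finish by one (this holds down to a finish of 15).
Need 18 − 15 = 3 days off Signage → Signage becomes 1 day, finish becomes 15.

3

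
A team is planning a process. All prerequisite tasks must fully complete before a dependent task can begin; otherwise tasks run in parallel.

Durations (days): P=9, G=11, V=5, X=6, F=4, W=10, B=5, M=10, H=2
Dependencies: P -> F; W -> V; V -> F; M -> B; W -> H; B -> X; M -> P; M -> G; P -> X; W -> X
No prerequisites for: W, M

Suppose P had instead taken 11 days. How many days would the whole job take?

Actual critical path: M→P→X = 10+9+6 = 25 ⇒ 25 days.
P lies on that path, so at 11 days the path becomes 27 days.
No other chain overtakes it, so the finish is 27 days.

27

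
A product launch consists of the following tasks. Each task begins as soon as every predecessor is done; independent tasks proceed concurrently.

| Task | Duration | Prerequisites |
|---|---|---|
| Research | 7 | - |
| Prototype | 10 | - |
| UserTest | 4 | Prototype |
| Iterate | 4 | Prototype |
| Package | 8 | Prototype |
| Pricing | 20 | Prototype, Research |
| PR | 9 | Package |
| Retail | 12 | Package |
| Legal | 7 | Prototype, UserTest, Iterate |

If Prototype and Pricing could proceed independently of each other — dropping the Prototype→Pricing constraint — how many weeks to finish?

Before: longest chain Prototype→Package→Retail = 10+8+12 = 30, finish 30.
Without Prototype→Pricing, Pricing's earliest start moves from 10 to 7.
The longest chain is now Prototype→Package→Retail = 10+8+12 = 30, so the plan takes 30 weeks.

30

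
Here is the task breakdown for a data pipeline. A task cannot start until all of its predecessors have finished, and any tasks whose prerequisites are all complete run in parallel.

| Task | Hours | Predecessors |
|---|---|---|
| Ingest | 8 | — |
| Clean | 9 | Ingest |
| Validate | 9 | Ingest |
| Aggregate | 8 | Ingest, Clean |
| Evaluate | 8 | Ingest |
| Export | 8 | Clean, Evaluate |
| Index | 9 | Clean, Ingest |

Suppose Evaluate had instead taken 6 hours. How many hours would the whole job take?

26

As given, the longest chain is Ingest→Clean→Index = 8+9+9 = 26, so the finish is 26 hours.
Evaluate is off the critical path — its longest chain is 24 hours, giving 2 of slack.
The critical path is still Ingest→Clean→Index; finish is now 26 hours.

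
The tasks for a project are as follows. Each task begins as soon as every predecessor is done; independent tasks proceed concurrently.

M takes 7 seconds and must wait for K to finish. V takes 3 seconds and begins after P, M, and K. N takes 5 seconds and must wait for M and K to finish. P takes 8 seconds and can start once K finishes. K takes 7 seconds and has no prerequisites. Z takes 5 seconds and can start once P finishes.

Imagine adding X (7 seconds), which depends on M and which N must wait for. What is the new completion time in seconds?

Originally the schedule takes 20 seconds.
With X inserted, N now waits for max(M, K, X).
New critical path: K→M→X→N = 7+7+7+5 = 26 ⇒ 26 seconds.

26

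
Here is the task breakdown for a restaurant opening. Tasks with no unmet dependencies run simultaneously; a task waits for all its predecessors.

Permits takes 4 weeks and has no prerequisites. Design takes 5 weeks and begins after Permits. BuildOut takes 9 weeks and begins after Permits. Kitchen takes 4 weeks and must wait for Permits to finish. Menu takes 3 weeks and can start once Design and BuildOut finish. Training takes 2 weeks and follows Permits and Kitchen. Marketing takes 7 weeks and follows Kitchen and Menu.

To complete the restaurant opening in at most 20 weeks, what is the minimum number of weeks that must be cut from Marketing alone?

Current finish: 23 weeks; target: 20.
Marketing is on every critical path, so each week cut from Marketing cuts the finish by one (this holds down to a finish of 17).
Need 23 − 20 = 3 weeks off Marketing → Marketing becomes 4 weeks, finish becomes 20.

3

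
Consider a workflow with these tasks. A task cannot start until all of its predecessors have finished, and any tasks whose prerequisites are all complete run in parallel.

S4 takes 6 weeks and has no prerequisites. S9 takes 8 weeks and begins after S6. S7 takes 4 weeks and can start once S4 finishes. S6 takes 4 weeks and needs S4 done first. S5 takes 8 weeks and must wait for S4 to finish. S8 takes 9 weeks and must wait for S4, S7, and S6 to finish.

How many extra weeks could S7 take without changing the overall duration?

0

S4→S6→S8 = 6+4+9 = 19 sets the makespan at 19 weeks.
Longest path through S7: 19 weeks (earliest finish 10, latest finish 10).
Slack of S7 = 6 − 6 = 0 weeks.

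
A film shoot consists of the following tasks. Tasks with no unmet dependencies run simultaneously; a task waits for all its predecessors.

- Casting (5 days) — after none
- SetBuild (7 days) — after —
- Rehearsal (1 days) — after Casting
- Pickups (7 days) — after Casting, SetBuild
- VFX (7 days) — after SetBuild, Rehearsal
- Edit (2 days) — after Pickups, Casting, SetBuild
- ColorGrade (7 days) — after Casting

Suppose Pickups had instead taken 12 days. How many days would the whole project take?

21

The binding path is SetBuild→Pickups→Edit = 7+7+2 = 16; finish at 16 days.
Since Pickups is critical, the +5 change carries straight to that chain (now 21 days).
No other chain overtakes it, so the finish is 21 days.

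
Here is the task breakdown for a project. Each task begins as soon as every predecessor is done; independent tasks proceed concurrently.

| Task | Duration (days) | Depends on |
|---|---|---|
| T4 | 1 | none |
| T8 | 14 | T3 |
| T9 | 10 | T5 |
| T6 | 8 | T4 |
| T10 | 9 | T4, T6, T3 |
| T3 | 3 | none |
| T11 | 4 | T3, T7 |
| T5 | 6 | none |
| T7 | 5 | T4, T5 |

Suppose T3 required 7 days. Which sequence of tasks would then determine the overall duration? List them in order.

As given, the longest chain is T4→T6→T10 = 1+8+9 = 18, so the finish is 18 days.
T3 has 1 day of float (longest path through it is 17).
Now T3→T8 = 7+14 = 21 is longest, so the finish becomes 21 days.

T3, T8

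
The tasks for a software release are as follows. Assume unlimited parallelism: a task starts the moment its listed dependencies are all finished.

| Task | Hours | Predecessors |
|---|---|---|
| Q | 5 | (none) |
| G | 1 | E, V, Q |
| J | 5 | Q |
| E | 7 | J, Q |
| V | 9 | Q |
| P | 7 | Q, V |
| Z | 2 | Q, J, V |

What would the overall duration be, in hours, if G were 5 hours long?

Baseline: Q→V→P = 5+9+7 = 21 → 21 hours.
G is off the critical path — its longest chain is 18 hours, giving 3 of slack.
The binding chain switches to Q→J→E→G = 5+5+7+5 = 22; finish 22 hours.

22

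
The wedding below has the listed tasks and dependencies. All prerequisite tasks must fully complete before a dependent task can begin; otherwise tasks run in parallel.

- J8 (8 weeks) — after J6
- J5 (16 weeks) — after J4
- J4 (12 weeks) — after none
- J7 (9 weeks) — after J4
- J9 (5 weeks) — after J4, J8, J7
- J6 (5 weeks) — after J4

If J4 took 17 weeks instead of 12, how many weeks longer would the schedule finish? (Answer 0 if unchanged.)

5

Baseline: J4→J6→J8→J9 = 12+5+8+5 = 30 → 30 weeks.
Since J4 is critical, the +5 change carries straight to that chain (now 35 weeks).
That remains the longest chain; total 35 weeks.
Change in finish: 35 − 30 = +5 weeks.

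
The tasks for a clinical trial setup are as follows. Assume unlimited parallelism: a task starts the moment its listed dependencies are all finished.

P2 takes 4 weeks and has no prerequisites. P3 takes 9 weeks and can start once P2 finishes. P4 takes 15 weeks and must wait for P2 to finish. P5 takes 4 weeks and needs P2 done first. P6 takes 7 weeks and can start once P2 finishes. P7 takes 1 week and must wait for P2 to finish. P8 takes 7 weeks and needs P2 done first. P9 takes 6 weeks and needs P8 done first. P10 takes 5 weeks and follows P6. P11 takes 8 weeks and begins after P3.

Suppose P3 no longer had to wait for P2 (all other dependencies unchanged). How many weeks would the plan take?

Original critical path: P2→P3→P11 = 4+9+8 = 21 ⇒ 21 weeks.
Without P2→P3, P3's earliest start moves from 4 to 0.
New critical path: P2→P4 = 4+15 = 19 ⇒ 19 weeks.

19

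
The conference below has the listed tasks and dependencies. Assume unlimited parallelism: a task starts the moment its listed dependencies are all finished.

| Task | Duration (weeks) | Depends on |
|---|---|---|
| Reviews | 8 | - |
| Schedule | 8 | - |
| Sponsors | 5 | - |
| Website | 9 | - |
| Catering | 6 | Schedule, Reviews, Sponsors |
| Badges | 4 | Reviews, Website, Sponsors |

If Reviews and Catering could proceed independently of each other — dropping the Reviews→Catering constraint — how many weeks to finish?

14

With the dependency in place, Reviews→Catering = 8+6 = 14 sets the finish at 14 weeks.
Dropping Reviews→Catering doesn't change Catering's earliest start (8); another predecessor still binds.
New critical path: Schedule→Catering = 8+6 = 14 ⇒ 14 weeks.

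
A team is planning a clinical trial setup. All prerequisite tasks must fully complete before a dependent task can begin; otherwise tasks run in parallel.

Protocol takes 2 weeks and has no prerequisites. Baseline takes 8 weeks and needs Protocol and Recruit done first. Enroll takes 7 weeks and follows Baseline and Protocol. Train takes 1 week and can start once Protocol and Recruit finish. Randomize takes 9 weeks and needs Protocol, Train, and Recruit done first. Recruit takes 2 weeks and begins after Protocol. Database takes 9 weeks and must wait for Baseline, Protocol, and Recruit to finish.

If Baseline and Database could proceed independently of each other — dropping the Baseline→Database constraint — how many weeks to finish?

With the dependency in place, Protocol→Recruit→Baseline→Database = 2+2+8+9 = 21 sets the finish at 21 weeks.
Without Baseline→Database, Database's earliest start moves from 12 to 4.
The longest chain is now Protocol→Recruit→Baseline→Enroll = 2+2+8+7 = 19, so the plan takes 19 weeks.

19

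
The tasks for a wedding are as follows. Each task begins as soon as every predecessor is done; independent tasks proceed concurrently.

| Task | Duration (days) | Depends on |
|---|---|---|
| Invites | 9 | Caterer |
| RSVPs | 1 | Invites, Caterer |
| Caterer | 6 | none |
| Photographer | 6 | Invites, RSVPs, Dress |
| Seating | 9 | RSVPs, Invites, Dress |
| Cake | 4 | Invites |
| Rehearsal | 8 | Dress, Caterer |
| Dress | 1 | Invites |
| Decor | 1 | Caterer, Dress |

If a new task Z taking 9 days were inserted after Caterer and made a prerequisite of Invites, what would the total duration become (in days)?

Originally the project takes 25 days.
With Z inserted, Invites now waits for max(Caterer, Z).
New critical path: Caterer→Z→Invites→RSVPs→Seating = 6+9+9+1+9 = 34 ⇒ 34 days.

34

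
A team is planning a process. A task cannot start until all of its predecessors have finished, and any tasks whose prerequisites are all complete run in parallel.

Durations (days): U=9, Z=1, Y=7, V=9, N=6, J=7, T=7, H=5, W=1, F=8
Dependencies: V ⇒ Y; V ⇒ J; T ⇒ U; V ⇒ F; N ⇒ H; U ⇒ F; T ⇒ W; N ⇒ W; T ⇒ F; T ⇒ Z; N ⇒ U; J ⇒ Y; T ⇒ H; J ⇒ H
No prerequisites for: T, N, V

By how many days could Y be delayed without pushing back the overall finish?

1

T→U→F = 7+9+8 = 24 sets the makespan at 24 days.
Longest path through Y: 23 days (earliest finish 23, latest finish 24).
So Y can slip 24 − 23 = 1 day.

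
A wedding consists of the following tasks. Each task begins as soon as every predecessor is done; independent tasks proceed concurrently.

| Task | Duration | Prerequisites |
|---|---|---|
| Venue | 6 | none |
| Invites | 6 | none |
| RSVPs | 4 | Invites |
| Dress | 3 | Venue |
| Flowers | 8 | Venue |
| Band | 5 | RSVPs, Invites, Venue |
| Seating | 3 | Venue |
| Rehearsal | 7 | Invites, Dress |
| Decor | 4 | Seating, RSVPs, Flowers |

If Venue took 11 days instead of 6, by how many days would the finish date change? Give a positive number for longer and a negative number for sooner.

5

Baseline: Venue→Flowers→Decor = 6+8+4 = 18 → 18 days.
Since Venue is critical, the +5 change carries straight to that chain (now 23 days).
That remains the longest chain; total 23 days.
Change in finish: 23 − 18 = +5 days.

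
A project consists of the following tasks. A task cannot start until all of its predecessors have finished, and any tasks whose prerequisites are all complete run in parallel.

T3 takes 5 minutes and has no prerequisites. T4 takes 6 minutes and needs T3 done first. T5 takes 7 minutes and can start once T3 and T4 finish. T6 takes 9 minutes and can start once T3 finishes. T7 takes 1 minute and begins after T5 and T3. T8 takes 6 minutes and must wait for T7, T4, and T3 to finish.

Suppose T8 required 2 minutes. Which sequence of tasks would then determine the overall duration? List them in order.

T3, T4, T5, T7, T8

As given, the longest chain is T3→T4→T5→T7→T8 = 5+6+7+1+6 = 25, so the finish is 25 minutes.
T8 lies on that path, so at 2 minutes the path becomes 21 minutes.
That remains the longest chain; total 21 minutes.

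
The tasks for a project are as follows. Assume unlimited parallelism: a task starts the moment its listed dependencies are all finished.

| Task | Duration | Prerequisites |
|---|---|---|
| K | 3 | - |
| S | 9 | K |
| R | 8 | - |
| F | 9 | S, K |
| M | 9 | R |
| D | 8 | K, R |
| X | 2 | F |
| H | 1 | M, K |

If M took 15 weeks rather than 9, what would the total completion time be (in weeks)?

24

Actual critical path: K→S→F→X = 3+9+9+2 = 23 ⇒ 23 weeks.
M is off the critical path — its longest chain is 18 weeks, giving 5 of slack.
Now R→M→H = 8+15+1 = 24 is longest, so the finish becomes 24 weeks.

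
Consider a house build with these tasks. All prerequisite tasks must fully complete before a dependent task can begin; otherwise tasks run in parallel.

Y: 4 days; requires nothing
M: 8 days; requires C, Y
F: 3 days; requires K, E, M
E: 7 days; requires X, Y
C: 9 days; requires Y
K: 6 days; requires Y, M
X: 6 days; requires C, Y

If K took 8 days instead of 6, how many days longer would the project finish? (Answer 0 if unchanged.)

Baseline: Y→C→M→K→F = 4+9+8+6+3 = 30 → 30 days.
K lies on that path, so at 8 days the path becomes 32 days.
No other chain overtakes it, so the finish is 32 days.
Change in finish: 32 − 30 = +2 days.

2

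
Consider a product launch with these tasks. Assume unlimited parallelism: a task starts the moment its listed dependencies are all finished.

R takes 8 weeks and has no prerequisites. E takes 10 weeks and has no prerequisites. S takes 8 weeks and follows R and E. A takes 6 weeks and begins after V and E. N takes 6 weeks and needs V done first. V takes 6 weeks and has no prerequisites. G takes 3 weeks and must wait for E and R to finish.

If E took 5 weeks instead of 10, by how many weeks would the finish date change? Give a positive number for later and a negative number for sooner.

-2

The binding path is E→S = 10+8 = 18; finish at 18 weeks.
Since E is critical, the -5 change carries straight to that chain (now 13 weeks).
Now R→S = 8+8 = 16 is longest, so the finish becomes 16 weeks.
Change in finish: 16 − 18 = -2 weeks.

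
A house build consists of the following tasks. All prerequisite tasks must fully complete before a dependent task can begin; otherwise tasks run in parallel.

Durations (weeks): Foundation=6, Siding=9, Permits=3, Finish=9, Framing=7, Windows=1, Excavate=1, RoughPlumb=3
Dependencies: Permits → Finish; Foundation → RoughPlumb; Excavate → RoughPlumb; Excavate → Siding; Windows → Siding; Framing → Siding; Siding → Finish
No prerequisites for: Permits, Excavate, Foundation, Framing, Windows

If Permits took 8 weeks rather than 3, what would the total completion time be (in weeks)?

25

The binding path is Framing→Siding→Finish = 7+9+9 = 25; finish at 25 weeks.
The longest path through Permits is only 12 weeks, so Permits has float 13.
That remains the longest chain; total 25 weeks.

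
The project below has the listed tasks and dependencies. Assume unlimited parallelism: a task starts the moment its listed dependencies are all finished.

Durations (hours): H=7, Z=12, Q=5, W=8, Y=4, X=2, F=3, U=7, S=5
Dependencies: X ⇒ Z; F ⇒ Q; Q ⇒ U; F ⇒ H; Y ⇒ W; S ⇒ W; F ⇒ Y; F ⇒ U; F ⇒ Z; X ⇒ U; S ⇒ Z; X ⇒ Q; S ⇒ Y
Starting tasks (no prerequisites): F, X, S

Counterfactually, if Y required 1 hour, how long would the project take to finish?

17

The binding path is S→Y→W = 5+4+8 = 17; finish at 17 hours.
Since Y is critical, the -3 change carries straight to that chain (now 14 hours).
Now S→Z = 5+12 = 17 is longest, so the finish becomes 17 hours.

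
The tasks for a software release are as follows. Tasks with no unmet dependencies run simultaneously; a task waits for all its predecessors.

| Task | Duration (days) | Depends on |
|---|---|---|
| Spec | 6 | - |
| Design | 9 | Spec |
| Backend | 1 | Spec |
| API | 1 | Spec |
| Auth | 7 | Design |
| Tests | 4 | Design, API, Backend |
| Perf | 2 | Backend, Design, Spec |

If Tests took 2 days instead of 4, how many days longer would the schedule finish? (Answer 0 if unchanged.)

0

Critical path before the change: Spec→Design→Auth = 6+9+7 = 22 giving 22 days.
The longest path through Tests is only 19 days, so Tests has float 3.
The critical path is still Spec→Design→Auth; finish is now 22 days.
Change in finish: 22 − 22 = +0 days.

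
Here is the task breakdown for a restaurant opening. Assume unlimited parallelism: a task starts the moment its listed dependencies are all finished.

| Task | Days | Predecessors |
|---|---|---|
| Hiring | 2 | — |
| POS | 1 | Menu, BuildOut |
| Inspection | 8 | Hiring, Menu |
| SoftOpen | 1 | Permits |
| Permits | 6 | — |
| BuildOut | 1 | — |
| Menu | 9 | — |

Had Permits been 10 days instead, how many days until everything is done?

17

Critical path before the change: Menu→Inspection = 9+8 = 17 giving 17 days.
Permits is off the critical path — its longest chain is 7 days, giving 10 of slack.
No other chain overtakes it, so the finish is 17 days.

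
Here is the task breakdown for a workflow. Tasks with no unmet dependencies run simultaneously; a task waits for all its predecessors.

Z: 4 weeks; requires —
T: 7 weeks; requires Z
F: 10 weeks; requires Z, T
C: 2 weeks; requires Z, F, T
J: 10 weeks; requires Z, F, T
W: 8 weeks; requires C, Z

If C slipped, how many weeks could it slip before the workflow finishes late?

Z→T→F→C→W = 4+7+10+2+8 = 31 sets the makespan at 31 weeks.
The longest chain containing C totals 31 weeks.
Float = 31 − 31 = 0.

0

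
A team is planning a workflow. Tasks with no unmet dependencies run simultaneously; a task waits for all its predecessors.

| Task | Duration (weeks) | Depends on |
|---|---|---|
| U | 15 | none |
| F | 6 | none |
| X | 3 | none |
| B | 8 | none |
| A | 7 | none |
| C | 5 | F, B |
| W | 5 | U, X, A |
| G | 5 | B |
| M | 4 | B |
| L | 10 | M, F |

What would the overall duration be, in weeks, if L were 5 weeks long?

Baseline: B→M→L = 8+4+10 = 22 → 22 weeks.
L is on the critical path; changing it to 5 makes that path 17 weeks.
The binding chain switches to U→W = 15+5 = 20; finish 20 weeks.

20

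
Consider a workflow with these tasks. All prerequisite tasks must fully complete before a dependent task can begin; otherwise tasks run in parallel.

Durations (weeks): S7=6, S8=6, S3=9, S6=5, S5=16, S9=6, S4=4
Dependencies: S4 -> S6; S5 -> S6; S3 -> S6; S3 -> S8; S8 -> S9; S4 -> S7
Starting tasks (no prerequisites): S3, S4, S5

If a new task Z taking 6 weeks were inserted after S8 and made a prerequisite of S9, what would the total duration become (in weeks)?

Originally the project takes 21 weeks.
With Z inserted, S9 now waits for max(S8, Z).
New critical path: S3→S8→Z→S9 = 9+6+6+6 = 27 ⇒ 27 weeks.

27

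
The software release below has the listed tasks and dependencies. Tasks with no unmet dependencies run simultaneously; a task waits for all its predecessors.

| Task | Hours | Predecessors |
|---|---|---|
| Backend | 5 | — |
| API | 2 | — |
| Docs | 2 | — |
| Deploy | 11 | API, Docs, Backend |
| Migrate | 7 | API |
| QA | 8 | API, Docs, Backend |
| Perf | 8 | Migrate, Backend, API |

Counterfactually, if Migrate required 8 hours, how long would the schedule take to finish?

Actual critical path: API→Migrate→Perf = 2+7+8 = 17 ⇒ 17 hours.
Migrate is on the critical path; changing it to 8 makes that path 18 hours.
The critical path is still API→Migrate→Perf; finish is now 18 hours.

18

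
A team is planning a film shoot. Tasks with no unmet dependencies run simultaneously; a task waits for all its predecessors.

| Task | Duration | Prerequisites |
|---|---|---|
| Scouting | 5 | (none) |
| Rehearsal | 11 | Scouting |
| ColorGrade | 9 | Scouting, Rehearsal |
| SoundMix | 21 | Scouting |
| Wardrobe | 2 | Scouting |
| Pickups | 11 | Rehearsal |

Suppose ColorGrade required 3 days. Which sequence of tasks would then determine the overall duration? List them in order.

Scouting, Rehearsal, Pickups

The binding path is Scouting→Rehearsal→Pickups = 5+11+11 = 27; finish at 27 days.
ColorGrade is off the critical path — its longest chain is 25 days, giving 2 of slack.
That remains the longest chain; total 27 days.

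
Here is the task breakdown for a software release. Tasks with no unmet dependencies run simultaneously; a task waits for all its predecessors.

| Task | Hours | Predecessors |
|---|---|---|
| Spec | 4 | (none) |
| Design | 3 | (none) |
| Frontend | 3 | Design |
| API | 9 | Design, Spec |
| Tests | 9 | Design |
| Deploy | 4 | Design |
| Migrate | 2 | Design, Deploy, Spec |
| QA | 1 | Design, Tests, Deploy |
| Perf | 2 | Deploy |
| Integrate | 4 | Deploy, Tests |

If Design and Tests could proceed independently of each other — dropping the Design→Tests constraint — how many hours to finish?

13

Before: longest chain Design→Tests→Integrate = 3+9+4 = 16, finish 16.
Without Design→Tests, Tests's earliest start moves from 3 to 0.
New critical path: Spec→API = 4+9 = 13 ⇒ 13 hours.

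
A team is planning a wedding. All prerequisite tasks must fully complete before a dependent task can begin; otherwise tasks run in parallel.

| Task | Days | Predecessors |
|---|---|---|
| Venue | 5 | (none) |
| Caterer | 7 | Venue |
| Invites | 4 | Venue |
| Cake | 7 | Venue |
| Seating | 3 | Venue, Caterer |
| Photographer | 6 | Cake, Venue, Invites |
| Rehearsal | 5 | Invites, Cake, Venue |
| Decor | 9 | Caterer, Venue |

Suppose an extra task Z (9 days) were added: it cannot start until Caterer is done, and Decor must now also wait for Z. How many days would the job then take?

Originally the job takes 21 days.
With Z inserted, Decor now waits for max(Caterer, Venue, Z).
New critical path: Venue→Caterer→Z→Decor = 5+7+9+9 = 30 ⇒ 30 days.

30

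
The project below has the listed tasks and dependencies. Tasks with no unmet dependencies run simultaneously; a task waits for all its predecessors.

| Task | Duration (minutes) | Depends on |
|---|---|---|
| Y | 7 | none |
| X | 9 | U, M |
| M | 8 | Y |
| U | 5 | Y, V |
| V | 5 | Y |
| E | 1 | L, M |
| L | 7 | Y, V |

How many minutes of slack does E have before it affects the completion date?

The longest chain is Y→V→U→X = 7+5+5+9 = 26; overall finish 26 minutes.
Longest path through E: 20 minutes (earliest finish 20, latest finish 26).
So E can slip 26 − 20 = 6 minutes.

6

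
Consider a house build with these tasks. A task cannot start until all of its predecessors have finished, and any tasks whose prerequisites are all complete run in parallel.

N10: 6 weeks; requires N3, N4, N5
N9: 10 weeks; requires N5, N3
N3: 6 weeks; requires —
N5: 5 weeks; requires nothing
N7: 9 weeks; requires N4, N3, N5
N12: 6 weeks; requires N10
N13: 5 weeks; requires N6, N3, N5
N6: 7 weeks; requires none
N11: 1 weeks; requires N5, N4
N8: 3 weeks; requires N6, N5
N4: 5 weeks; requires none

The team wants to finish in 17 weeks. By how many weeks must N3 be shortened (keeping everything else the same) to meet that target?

Current finish: 18 weeks; target: 17.
N3 is on every critical path, so each week cut from N3 cuts the finish by one (this holds down to a finish of 17).
Need 18 − 17 = 1 week off N3 → N3 becomes 5 weeks, finish becomes 17.

1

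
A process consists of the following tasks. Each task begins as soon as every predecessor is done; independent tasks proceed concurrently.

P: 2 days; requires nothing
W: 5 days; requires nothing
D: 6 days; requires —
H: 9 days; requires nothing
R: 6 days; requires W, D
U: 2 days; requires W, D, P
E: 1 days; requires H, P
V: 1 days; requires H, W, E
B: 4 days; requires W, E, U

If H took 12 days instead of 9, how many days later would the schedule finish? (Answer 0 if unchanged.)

As given, the longest chain is H→E→B = 9+1+4 = 14, so the finish is 14 days.
H lies on that path, so at 12 days the path becomes 17 days.
No other chain overtakes it, so the finish is 17 days.
Change in finish: 17 − 14 = +3 days.

3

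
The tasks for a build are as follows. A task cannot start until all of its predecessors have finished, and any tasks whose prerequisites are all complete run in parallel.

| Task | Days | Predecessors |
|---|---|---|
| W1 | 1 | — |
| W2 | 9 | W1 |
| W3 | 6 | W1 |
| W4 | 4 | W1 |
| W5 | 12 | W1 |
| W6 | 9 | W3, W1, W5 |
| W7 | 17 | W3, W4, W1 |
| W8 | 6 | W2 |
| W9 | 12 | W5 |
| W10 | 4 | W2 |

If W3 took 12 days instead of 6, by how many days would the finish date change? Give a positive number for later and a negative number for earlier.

As given, the longest chain is W1→W5→W9 = 1+12+12 = 25, so the finish is 25 days.
W3 is off the critical path — its longest chain is 24 days, giving 1 of slack.
The binding chain switches to W1→W3→W7 = 1+12+17 = 30; finish 30 days.
Change in finish: 30 − 25 = +5 days.

5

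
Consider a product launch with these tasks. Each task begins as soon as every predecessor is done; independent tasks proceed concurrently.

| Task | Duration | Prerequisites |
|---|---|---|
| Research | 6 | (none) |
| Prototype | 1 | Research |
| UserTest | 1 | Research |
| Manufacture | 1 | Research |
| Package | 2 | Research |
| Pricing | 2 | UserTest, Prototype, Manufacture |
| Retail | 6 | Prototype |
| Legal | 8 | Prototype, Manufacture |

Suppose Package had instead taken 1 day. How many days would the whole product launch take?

As given, the longest chain is Research→Prototype→Legal = 6+1+8 = 15, so the finish is 15 days.
Package is off the critical path — its longest chain is 8 days, giving 7 of slack.
No other chain overtakes it, so the finish is 15 days.

15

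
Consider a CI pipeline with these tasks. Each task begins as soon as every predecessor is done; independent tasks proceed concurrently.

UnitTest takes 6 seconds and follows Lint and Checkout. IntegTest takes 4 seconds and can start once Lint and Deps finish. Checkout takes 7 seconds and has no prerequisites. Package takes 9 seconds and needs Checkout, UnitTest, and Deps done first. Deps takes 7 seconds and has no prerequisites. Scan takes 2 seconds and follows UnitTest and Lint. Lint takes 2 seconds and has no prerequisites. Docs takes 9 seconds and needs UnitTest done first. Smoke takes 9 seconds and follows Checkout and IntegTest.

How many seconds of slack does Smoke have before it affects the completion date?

Critical path: Checkout→UnitTest→Docs = 7+6+9 = 22, so the finish is 22 seconds.
The longest chain containing Smoke totals 20 seconds.
Float = 22 − 20 = 2.

2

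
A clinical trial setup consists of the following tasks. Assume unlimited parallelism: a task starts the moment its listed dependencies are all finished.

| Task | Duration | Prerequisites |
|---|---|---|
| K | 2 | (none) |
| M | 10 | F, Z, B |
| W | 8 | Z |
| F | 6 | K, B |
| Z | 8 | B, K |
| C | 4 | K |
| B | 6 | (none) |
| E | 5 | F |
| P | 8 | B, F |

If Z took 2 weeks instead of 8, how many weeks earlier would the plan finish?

As given, the longest chain is B→Z→M = 6+8+10 = 24, so the finish is 24 weeks.
Z is on the critical path; changing it to 2 makes that path 18 weeks.
The binding chain switches to B→F→M = 6+6+10 = 22; finish 22 weeks.
Change in finish: 22 − 24 = -2 weeks.

2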